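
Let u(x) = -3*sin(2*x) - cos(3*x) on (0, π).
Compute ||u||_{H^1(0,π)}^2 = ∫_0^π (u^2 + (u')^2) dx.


||u||_{H^1(0,π)}^2 = -48 + 55*π/2

u'(x) = 3*sin(3*x) - 6*cos(2*x).
Expand u² and (u')² and integrate term by term on (0, π), using: for integers n ≥ 1, ∫_0^π sin²(nx) dx = ∫_0^π cos²(nx) dx = π/2; for n ≠ n', ∫_0^π sin(nx)sin(n'x) dx = ∫_0^π cos(nx)cos(n'x) dx = 0; and by product-to-sum, ∫_0^π sin(nx)cos(n'x) dx = ½∫_0^π [sin((n+n')x) + sin((n−n')x)] dx, which is 0 when n+n' is even and 2n/(n²−n'²) when n+n' is odd (it need not vanish on (0, π)).
  u² squared terms: (-1)²·∫cos(3x)² dx = 1·π/2 = π/2;  (-3)²·∫sin(2x)² dx = 9·π/2 = 9*π/2.
  u² cross terms: 2·(-1)·(-3)·∫cos(3x)·sin(2x) dx = 6·(-4/5) = -24/5.
  So ∫_0^π u² dx = π/2 + 9*π/2 − 24/5 = -24/5 + 5*π.
  (u')² squared terms: (-6)²·∫cos(2x)² dx = 36·π/2 = 18*π;  (3)²·∫sin(3x)² dx = 9·π/2 = 9*π/2.
  (u')² cross terms: 2·(-6)·(3)·∫cos(2x)·sin(3x) dx = -36·(6/5) = -216/5.
  So ∫_0^π (u')² dx = 18*π + 9*π/2 − 216/5 = -216/5 + 45*π/2.
||u||_{H^1}^2 = (-24/5 + 5*π) + (-216/5 + 45*π/2) = -48 + 55*π/2.


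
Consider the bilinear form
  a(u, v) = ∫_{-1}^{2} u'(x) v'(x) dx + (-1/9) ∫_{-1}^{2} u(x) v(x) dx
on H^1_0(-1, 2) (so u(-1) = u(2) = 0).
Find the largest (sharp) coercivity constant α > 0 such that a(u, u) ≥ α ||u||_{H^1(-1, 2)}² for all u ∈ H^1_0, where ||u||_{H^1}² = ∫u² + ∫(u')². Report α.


α = (-1 + π^2)/(9 + π^2)

Coercivity of a(·,·) on H^1_0(-1, 2) means a(u, u) ≥ α ||u||_{H^1}² for every u ∈ H^1_0.
The interval has length L = 3, and Poincaré/coercivity depend only on L. Here a(u, u) = ∫(u')² + (-1/9)·∫u².
Here c = -1/9 < 0 with |c| < (π/L)² = π^2/9, so coercivity still holds. The condition a(u,u) ≥ α||u||_{H^1}² reads (1−α)∫(u')² ≥ (α−c)∫u². Any admissible α is ≤ 1 (rapidly oscillating u have ∫u²/∫(u')² → 0), and α = 1 would force 0 ≥ (1−c)∫u², impossible since c < 1; so 1−α > 0. By the sharp Poincaré inequality on H^1_0 of an interval of length L, ∫(u')² ≥ (π/L)²∫u² with equality for the first sine mode sin(π(x−x₀)/L) (x₀ the left endpoint), so the inequality holds for all u iff (1−α)(π/L)² ≥ α − c, i.e. α ≤ ((π/L)² + c)/((π/L)² + 1) = (1 + c(L/π)²)/(1 + (L/π)²). (Direct route, valid since c ≤ 0: Poincaré gives c∫u² ≥ c(L/π)²∫(u')², so a(u,u) ≥ (1 + c(L/π)²)∫(u')², while ||u||_{H^1}² ≤ (1 + (L/π)²)∫(u')²; dividing yields the same α.) With (π/L)² = π^2/9 and c = -1/9, the largest admissible constant is α = ((π/L)² + c)/((π/L)² + 1).
Simplifying, α = (-1 + π^2)/(9 + π^2).


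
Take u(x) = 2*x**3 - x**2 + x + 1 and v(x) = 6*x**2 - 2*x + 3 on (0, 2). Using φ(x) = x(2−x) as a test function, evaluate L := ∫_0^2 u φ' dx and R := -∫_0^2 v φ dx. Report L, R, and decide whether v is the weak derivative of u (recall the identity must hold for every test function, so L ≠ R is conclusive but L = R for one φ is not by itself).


LHS = -124/15, RHS = -164/15. No, v is not the weak derivative of u.

u(x) = 2*x**3 - x**2 + x + 1, classical derivative u'(x) = 6*x**2 - 2*x + 1.
φ(x) = x(2−x), so φ'(x) = 2 - 2*x.
Note φ(0) = φ(2) = 0, so the boundary term u·φ vanishes.
LHS = ∫_0^2 u(x) φ'(x) dx = ∫_0^2 (-4*x^4 + 6*x^3 - 4*x^2 + 2) dx. Term by term:
  ∫_0^2 -4*x^4 dx = -128/5;  ∫_0^2 6*x^3 dx = 24;  ∫_0^2 -4*x^2 dx = -32/3;
  ∫_0^2 2 dx = 4.
Sum: -128/5 + 24 − 32/3 + 4 = -124/15.
So LHS = -124/15.
∫_0^2 v(x) φ(x) dx = ∫_0^2 (-6*x^4 + 14*x^3 - 7*x^2 + 6*x) dx. Term by term:
  ∫_0^2 -6*x^4 dx = -192/5;  ∫_0^2 14*x^3 dx = 56;  ∫_0^2 -7*x^2 dx = -56/3;
  ∫_0^2 6*x dx = 12.
Sum: -192/5 + 56 − 56/3 + 12 = 164/15.
So RHS = -∫_0^2 v(x) φ(x) dx = -164/15.
LHS − RHS = 8/3 ≠ 0, so the identity fails.
(For a valid weak derivative the identity must hold for EVERY test function, in particular this one. The failure shows v is NOT the weak derivative of u.)
Correct weak derivative would be u'(x) = 6*x**2 - 2*x + 1.


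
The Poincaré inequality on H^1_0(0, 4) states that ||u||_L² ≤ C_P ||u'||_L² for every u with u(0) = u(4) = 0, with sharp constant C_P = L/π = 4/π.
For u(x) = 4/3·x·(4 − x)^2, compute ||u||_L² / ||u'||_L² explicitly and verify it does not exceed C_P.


||u||_L² / ||u'||_L² = 2*sqrt(14)/7 < C_P = 4/π.

u(x) = 4/3·x·(4 − x)^2, so u'(x) = 4*x^2 - 64*x/3 + 64/3.
u(x) = 4/3·x·(4 − x)^2 vanishes at x = 0 and x = 4, so u ∈ H^1_0(0, 4). Differentiate via the product rule and integrate the resulting polynomials term by term.
  ∫_0^4 u² dx = ∫_0^4 (16*x^6/9 - 256*x^5/9 + 512*x^4/3 - 4096*x^3/9 + 4096*x^2/9) dx. Term by term:
    ∫_0^4 16*x^6/9 dx = 262144/63;  ∫_0^4 -256*x^5/9 dx = -524288/27;  ∫_0^4 512*x^4/3 dx = 524288/15;
    ∫_0^4 -4096*x^3/9 dx = -262144/9;  ∫_0^4 4096*x^2/9 dx = 262144/27.
  Sum: 262144/63 − 524288/27 + 524288/15 − 262144/9 + 262144/27 = 262144/945.
  ∫_0^4 (u')² dx = ∫_0^4 (16*x^4 - 512*x^3/3 + 5632*x^2/9 - 8192*x/9 + 4096/9) dx. Term by term:
    ∫_0^4 16*x^4 dx = 16384/5;  ∫_0^4 -512*x^3/3 dx = -32768/3;  ∫_0^4 5632*x^2/9 dx = 360448/27;
    ∫_0^4 -8192*x/9 dx = -65536/9;  ∫_0^4 4096/9 dx = 16384/9.
  Sum: 16384/5 − 32768/3 + 360448/27 − 65536/9 + 16384/9 = 32768/135.
∫_0^4 u² dx = 262144/945, so ||u||_L² = 512*sqrt(105)/315.
∫_0^4 (u')² dx = 32768/135, so ||u'||_L² = 128*sqrt(30)/45.
Ratio ||u||_L² / ||u'||_L² = 2*sqrt(14)/7.
Sharp Poincaré constant on H^1_0(0, 4) is C_P = L/π = 4/π, achieved by sin(π/4·x).
A polynomial bump cannot attain the sharp Poincaré constant (only the first sine eigenfunction does), so the ratio is strictly less than C_P, consistent with ||u||_L² ≤ C_P ||u'||_L².


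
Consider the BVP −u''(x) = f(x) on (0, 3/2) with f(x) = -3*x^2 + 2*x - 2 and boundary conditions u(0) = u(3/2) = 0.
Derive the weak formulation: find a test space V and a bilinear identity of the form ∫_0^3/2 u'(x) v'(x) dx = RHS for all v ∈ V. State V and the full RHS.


V = H^1_0(0, 3/2) (so v(0) = v(3/2) = 0); weak form: ∫_0^3/2 u'v' dx = ∫_0^3/2 (-3*x^2 + 2*x - 2) v dx for all v ∈ V.

Multiply both sides by a test function v and integrate from 0 to 3/2:
  ∫_0^3/2 −u''(x) v(x) dx = ∫_0^3/2 f(x) v(x) dx.
Integrate the LHS by parts once:
  ∫_0^3/2 −u'' v dx = −[u'(x) v(x)]_0^3/2 + ∫_0^3/2 u'(x) v'(x) dx.
Thus ∫_0^3/2 u'(x) v'(x) dx = ∫_0^3/2 f(x) v(x) dx + [u'(x) v(x)]_0^3/2.
Choose V so that boundary terms are either known or forced to vanish.
u is Dirichlet: u(0) = u(3/2) = 0. Let V = H^1_0(0, 3/2); then v(0) = v(3/2) = 0, and [u' v]_0^3/2 = 0.
Weak formulation: find u (satisfying any essential BC) such that ∫_0^3/2 u'(x) v'(x) dx = ∫_0^3/2 f v dx for all v ∈ V.
Substituting f(x) = -3*x^2 + 2*x - 2, the right-hand side is ∫_0^3/2 (-3*x^2 + 2*x - 2) v dx.


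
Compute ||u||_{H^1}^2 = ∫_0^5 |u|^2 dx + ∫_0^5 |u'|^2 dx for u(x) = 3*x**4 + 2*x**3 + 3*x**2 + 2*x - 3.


||u||_{H^1}^2 = 208403905/42

The H^1 norm (squared) on an interval (0, L) is
  ||u||_{H^1}^2 = ∫_0^L u(x)^2 dx + ∫_0^L u'(x)^2 dx.
Compute u'(x) = 12*x**3 + 6*x**2 + 6*x + 2.
Then u(x)^2 = 9*x**8 + 12*x**7 + 22*x**6 + 24*x**5 - x**4 - 14*x**2 - 12*x + 9 and u'(x)^2 = 144*x**6 + 144*x**5 + 180*x**4 + 120*x**3 + 60*x**2 + 24*x + 4.
Integrate each monomial from 0 to 5 using ∫_0^5 c·x^n dx = c·5^(n+1)/(n+1):
  ∫_0^5 u(x)^2 dx = ∫_0^5 (9*x^8 + 12*x^7 + 22*x^6 + 24*x^5 - x^4 - 14*x^2 - 12*x + 9) dx. Term by term:
    ∫_0^5 9*x^8 dx = 1953125;  ∫_0^5 12*x^7 dx = 1171875/2;  ∫_0^5 22*x^6 dx = 1718750/7;
    ∫_0^5 24*x^5 dx = 62500;  ∫_0^5 -x^4 dx = -625;  ∫_0^5 -14*x^2 dx = -1750/3;
    ∫_0^5 -12*x dx = -150;  ∫_0^5 9 dx = 45.
  Sum: 1953125 + 1171875/2 + 1718750/7 + 62500 − 625 − 1750/3 − 150 + 45 = 119522965/42.
  ∫_0^5 u'(x)^2 dx = ∫_0^5 (144*x^6 + 144*x^5 + 180*x^4 + 120*x^3 + 60*x^2 + 24*x + 4) dx. Term by term:
    ∫_0^5 144*x^6 dx = 11250000/7;  ∫_0^5 144*x^5 dx = 375000;  ∫_0^5 180*x^4 dx = 112500;
    ∫_0^5 120*x^3 dx = 18750;  ∫_0^5 60*x^2 dx = 2500;  ∫_0^5 24*x dx = 300;
    ∫_0^5 4 dx = 20.
  Sum: 11250000/7 + 375000 + 112500 + 18750 + 2500 + 300 + 20 = 14813490/7.
Adding: ||u||_{H^1}^2 = 119522965/42 + 14813490/7 = 208403905/42.


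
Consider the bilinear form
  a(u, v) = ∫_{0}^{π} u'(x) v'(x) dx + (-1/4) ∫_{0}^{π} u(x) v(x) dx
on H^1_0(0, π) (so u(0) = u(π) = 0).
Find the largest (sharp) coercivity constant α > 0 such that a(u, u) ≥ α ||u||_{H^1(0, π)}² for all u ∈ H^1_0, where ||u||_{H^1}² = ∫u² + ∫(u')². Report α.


α = 3/8

Coercivity of a(·,·) on H^1_0(0, π) means a(u, u) ≥ α ||u||_{H^1}² for every u ∈ H^1_0.
The interval has length L = π, and Poincaré/coercivity depend only on L. Here a(u, u) = ∫(u')² + (-1/4)·∫u².
Here c = -1/4 < 0 with |c| < (π/L)² = 1, so coercivity still holds. The condition a(u,u) ≥ α||u||_{H^1}² reads (1−α)∫(u')² ≥ (α−c)∫u². Any admissible α is ≤ 1 (rapidly oscillating u have ∫u²/∫(u')² → 0), and α = 1 would force 0 ≥ (1−c)∫u², impossible since c < 1; so 1−α > 0. By the sharp Poincaré inequality on H^1_0 of an interval of length L, ∫(u')² ≥ (π/L)²∫u² with equality for the first sine mode sin(π(x−x₀)/L) (x₀ the left endpoint), so the inequality holds for all u iff (1−α)(π/L)² ≥ α − c, i.e. α ≤ ((π/L)² + c)/((π/L)² + 1) = (1 + c(L/π)²)/(1 + (L/π)²). (Direct route, valid since c ≤ 0: Poincaré gives c∫u² ≥ c(L/π)²∫(u')², so a(u,u) ≥ (1 + c(L/π)²)∫(u')², while ||u||_{H^1}² ≤ (1 + (L/π)²)∫(u')²; dividing yields the same α.) With (π/L)² = 1 and c = -1/4, the largest admissible constant is α = ((π/L)² + c)/((π/L)² + 1).
Simplifying, α = 3/8.


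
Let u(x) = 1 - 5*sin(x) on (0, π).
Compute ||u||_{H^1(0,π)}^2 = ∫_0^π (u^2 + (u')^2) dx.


||u||_{H^1(0,π)}^2 = -20 + 26*π

u'(x) = -5*cos(x).
Expand u² and (u')² and integrate term by term on (0, π), using: for integers n ≥ 1, ∫_0^π sin²(nx) dx = ∫_0^π cos²(nx) dx = π/2; for n ≠ n', ∫_0^π sin(nx)sin(n'x) dx = ∫_0^π cos(nx)cos(n'x) dx = 0; and by product-to-sum, ∫_0^π sin(nx)cos(n'x) dx = ½∫_0^π [sin((n+n')x) + sin((n−n')x)] dx, which is 0 when n+n' is even and 2n/(n²−n'²) when n+n' is odd (it need not vanish on (0, π)). For the constant mode: ∫_0^π 1 dx = π, ∫_0^π cos(nx) dx = 0, ∫_0^π sin(nx) dx = (1−(−1)^n)/n.
  u² squared terms: (1)²·∫1 dx = 1·π = π;  (-5)²·∫sin(x)² dx = 25·π/2 = 25*π/2.
  u² cross terms: 2·(1)·(-5)·∫1·sin(x) dx = -10·(2) = -20.
  So ∫_0^π u² dx = π + 25*π/2 − 20 = -20 + 27*π/2.
  (u')² squared terms: (-5)²·∫cos(x)² dx = 25·π/2 = 25*π/2.
  So ∫_0^π (u')² dx = 25*π/2.
||u||_{H^1}^2 = (-20 + 27*π/2) + (25*π/2) = -20 + 26*π.


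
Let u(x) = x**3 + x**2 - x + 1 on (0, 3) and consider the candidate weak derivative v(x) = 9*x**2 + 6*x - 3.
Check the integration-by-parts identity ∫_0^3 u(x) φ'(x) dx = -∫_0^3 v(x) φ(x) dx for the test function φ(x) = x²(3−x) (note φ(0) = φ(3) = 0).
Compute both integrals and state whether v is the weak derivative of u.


LHS = -1809/20, RHS = -5427/20. No, v is not the weak derivative of u.

u(x) = x**3 + x**2 - x + 1, classical derivative u'(x) = 3*x**2 + 2*x - 1.
φ(x) = x²(3−x), so φ'(x) = 3*x*(2 - x).
Note φ(0) = φ(3) = 0, so the boundary term u·φ vanishes.
LHS = ∫_0^3 u(x) φ'(x) dx = ∫_0^3 (-3*x^5 + 3*x^4 + 9*x^3 - 9*x^2 + 6*x) dx. Term by term:
  ∫_0^3 -3*x^5 dx = -729/2;  ∫_0^3 3*x^4 dx = 729/5;  ∫_0^3 9*x^3 dx = 729/4;
  ∫_0^3 -9*x^2 dx = -81;  ∫_0^3 6*x dx = 27.
Sum: -729/2 + 729/5 + 729/4 − 81 + 27 = -1809/20.
So LHS = -1809/20.
∫_0^3 v(x) φ(x) dx = ∫_0^3 (-9*x^5 + 21*x^4 + 21*x^3 - 9*x^2) dx. Term by term:
  ∫_0^3 -9*x^5 dx = -2187/2;  ∫_0^3 21*x^4 dx = 5103/5;  ∫_0^3 21*x^3 dx = 1701/4;
  ∫_0^3 -9*x^2 dx = -81.
Sum: -2187/2 + 5103/5 + 1701/4 − 81 = 5427/20.
So RHS = -∫_0^3 v(x) φ(x) dx = -5427/20.
LHS − RHS = 1809/10 ≠ 0, so the identity fails.
(For a valid weak derivative the identity must hold for EVERY test function, in particular this one. The failure shows v is NOT the weak derivative of u.)
Correct weak derivative would be u'(x) = 3*x**2 + 2*x - 1.


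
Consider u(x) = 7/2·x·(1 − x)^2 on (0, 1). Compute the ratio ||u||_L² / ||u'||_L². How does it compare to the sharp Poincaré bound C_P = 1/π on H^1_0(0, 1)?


||u||_L² / ||u'||_L² = sqrt(14)/14 < C_P = 1/π.

u(x) = 7/2·x·(1 − x)^2, so u'(x) = 21*x^2/2 - 14*x + 7/2.
u(x) = 7/2·x·(1 − x)^2 vanishes at x = 0 and x = 1, so u ∈ H^1_0(0, 1). Differentiate via the product rule and integrate the resulting polynomials term by term.
  ∫_0^1 u² dx = ∫_0^1 (49*x^6/4 - 49*x^5 + 147*x^4/2 - 49*x^3 + 49*x^2/4) dx. Term by term:
    ∫_0^1 49*x^6/4 dx = 7/4;  ∫_0^1 -49*x^5 dx = -49/6;  ∫_0^1 147*x^4/2 dx = 147/10;
    ∫_0^1 -49*x^3 dx = -49/4;  ∫_0^1 49*x^2/4 dx = 49/12.
  Sum: 7/4 − 49/6 + 147/10 − 49/4 + 49/12 = 7/60.
  ∫_0^1 (u')² dx = ∫_0^1 (441*x^4/4 - 294*x^3 + 539*x^2/2 - 98*x + 49/4) dx. Term by term:
    ∫_0^1 441*x^4/4 dx = 441/20;  ∫_0^1 -294*x^3 dx = -147/2;  ∫_0^1 539*x^2/2 dx = 539/6;
    ∫_0^1 -98*x dx = -49;  ∫_0^1 49/4 dx = 49/4.
  Sum: 441/20 − 147/2 + 539/6 − 49 + 49/4 = 49/30.
∫_0^1 u² dx = 7/60, so ||u||_L² = sqrt(105)/30.
∫_0^1 (u')² dx = 49/30, so ||u'||_L² = 7*sqrt(30)/30.
Ratio ||u||_L² / ||u'||_L² = sqrt(14)/14.
Sharp Poincaré constant on H^1_0(0, 1) is C_P = L/π = 1/π, achieved by sin(π·x).
A polynomial bump cannot attain the sharp Poincaré constant (only the first sine eigenfunction does), so the ratio is strictly less than C_P, consistent with ||u||_L² ≤ C_P ||u'||_L².


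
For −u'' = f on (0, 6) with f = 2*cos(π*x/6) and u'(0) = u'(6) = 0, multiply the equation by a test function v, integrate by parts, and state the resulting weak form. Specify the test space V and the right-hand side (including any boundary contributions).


V = H^1(0, 6) (no boundary constraint on v; u is determined up to an additive constant); weak form: ∫_0^6 u'v' dx = ∫_0^6 (2*cos(π*x/6)) v dx for all v ∈ V.

Multiply both sides by a test function v and integrate from 0 to 6:
  ∫_0^6 −u''(x) v(x) dx = ∫_0^6 f(x) v(x) dx.
Integrate the LHS by parts once:
  ∫_0^6 −u'' v dx = −[u'(x) v(x)]_0^6 + ∫_0^6 u'(x) v'(x) dx.
Thus ∫_0^6 u'(x) v'(x) dx = ∫_0^6 f(x) v(x) dx + [u'(x) v(x)]_0^6.
Choose V so that boundary terms are either known or forced to vanish.
u has homogeneous Neumann: u'(0) = u'(6) = 0. So [u' v]_0^6 = 0·v(6) − 0·v(0) = 0 for any v; take V = H^1(0, 6).
Weak formulation: find u (satisfying any essential BC) such that ∫_0^6 u'(x) v'(x) dx = ∫_0^6 f v dx for all v ∈ V (homogeneous Neumann, so boundary terms vanish).
Substituting f(x) = 2*cos(π*x/6), the right-hand side is ∫_0^6 (2*cos(π*x/6)) v dx.
Compatibility check (pure Neumann): taking v ≡ 1 ∈ V gives 0 = ∫_0^6 f dx + (0) − (0), i.e. ∫_0^6 f dx must equal u'(0) − u'(6) = 0. Indeed ∫_0^6 (2*cos(π*x/6)) dx = 0, so the data are compatible. The solution is then unique only up to an additive constant (fix it e.g. by requiring ∫_0^6 u dx = 0).


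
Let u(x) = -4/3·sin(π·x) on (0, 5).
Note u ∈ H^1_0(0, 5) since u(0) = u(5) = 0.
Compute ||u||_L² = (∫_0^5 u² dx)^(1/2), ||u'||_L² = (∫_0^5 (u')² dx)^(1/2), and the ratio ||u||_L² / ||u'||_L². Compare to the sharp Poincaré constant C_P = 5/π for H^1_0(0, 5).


||u||_L² / ||u'||_L² = 1/π < C_P = 5/π.

u(x) = -4/3·sin(π·x), so u'(x) = -4*π*cos(π*x)/3.
Writing u(x) = A·sin(kπx/L) with A = -4/3 and k = 5, use ∫_0^L sin²(kπx/L) dx = L/2 and ∫_0^L cos²(kπx/L) dx = L/2.
u² = 16/9·sin²(π·x) and (u')² = 16*π^2/9·cos²(π·x), and each of sin², cos² integrates to L/2 = 5/2 over (0, 5).
∫_0^5 u² dx = 40/9, so ||u||_L² = 2*sqrt(10)/3.
∫_0^5 (u')² dx = 40*π^2/9, so ||u'||_L² = 2*sqrt(10)*π/3.
Ratio ||u||_L² / ||u'||_L² = 1/π.
Sharp Poincaré constant on H^1_0(0, 5) is C_P = L/π = 5/π, achieved by sin(π/5·x).
This is the k = 5 harmonic; the ratio L/(kπ) is strictly less than C_P = L/π, consistent with the sharp inequality ||u||_L² ≤ C_P ||u'||_L².


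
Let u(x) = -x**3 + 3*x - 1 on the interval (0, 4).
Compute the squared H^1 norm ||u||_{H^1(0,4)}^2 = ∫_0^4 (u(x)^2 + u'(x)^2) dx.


||u||_{H^1}^2 = 100904/35

The H^1 norm (squared) on an interval (0, L) is
  ||u||_{H^1}^2 = ∫_0^L u(x)^2 dx + ∫_0^L u'(x)^2 dx.
Compute u'(x) = 3 - 3*x**2.
Then u(x)^2 = x**6 - 6*x**4 + 2*x**3 + 9*x**2 - 6*x + 1 and u'(x)^2 = 9*x**4 - 18*x**2 + 9.
Integrate each monomial from 0 to 4 using ∫_0^4 c·x^n dx = c·4^(n+1)/(n+1):
  ∫_0^4 u(x)^2 dx = ∫_0^4 (x^6 - 6*x^4 + 2*x^3 + 9*x^2 - 6*x + 1) dx. Term by term:
    ∫_0^4 x^6 dx = 16384/7;  ∫_0^4 -6*x^4 dx = -6144/5;  ∫_0^4 2*x^3 dx = 128;
    ∫_0^4 9*x^2 dx = 192;  ∫_0^4 -6*x dx = -48;  ∫_0^4 1 dx = 4.
  Sum: 16384/7 − 6144/5 + 128 + 192 − 48 + 4 = 48572/35.
  ∫_0^4 u'(x)^2 dx = ∫_0^4 (9*x^4 - 18*x^2 + 9) dx. Term by term:
    ∫_0^4 9*x^4 dx = 9216/5;  ∫_0^4 -18*x^2 dx = -384;  ∫_0^4 9 dx = 36.
  Sum: 9216/5 − 384 + 36 = 7476/5.
Adding: ||u||_{H^1}^2 = 48572/35 + 7476/5 = 100904/35.


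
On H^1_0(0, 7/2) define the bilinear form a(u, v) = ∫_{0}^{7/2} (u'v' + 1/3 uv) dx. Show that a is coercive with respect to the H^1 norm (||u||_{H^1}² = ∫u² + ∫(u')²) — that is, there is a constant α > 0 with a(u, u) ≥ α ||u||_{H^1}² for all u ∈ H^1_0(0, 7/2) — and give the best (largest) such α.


α = (49 + 12*π^2)/(3*(4*π^2 + 49))

Coercivity of a(·,·) on H^1_0(0, 7/2) means a(u, u) ≥ α ||u||_{H^1}² for every u ∈ H^1_0.
The interval has length L = 7/2, and Poincaré/coercivity depend only on L. Here a(u, u) = ∫(u')² + (1/3)·∫u².
Here 0 < c = 1/3 < 1. The condition a(u,u) ≥ α||u||_{H^1}² reads (1−α)∫(u')² ≥ (α−c)∫u². Any admissible α is ≤ 1 (rapidly oscillating u have ∫u²/∫(u')² → 0), and α = 1 would force 0 ≥ (1−c)∫u², impossible since c < 1; so 1−α > 0. By the sharp Poincaré inequality on H^1_0 of an interval of length L, ∫(u')² ≥ (π/L)²∫u² with equality for the first sine mode sin(π(x−x₀)/L) (x₀ the left endpoint), so the inequality holds for all u iff (1−α)(π/L)² ≥ α − c, i.e. α ≤ ((π/L)² + c)/((π/L)² + 1) = (1 + c(L/π)²)/(1 + (L/π)²). With (π/L)² = 4*π^2/49 and c = 1/3, the largest admissible constant is α = ((π/L)² + c)/((π/L)² + 1).
Simplifying, α = (49 + 12*π^2)/(3*(4*π^2 + 49)).


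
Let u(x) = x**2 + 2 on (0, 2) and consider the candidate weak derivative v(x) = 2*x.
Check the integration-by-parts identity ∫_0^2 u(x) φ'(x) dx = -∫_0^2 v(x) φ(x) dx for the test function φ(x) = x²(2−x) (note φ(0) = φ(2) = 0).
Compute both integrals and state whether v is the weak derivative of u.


LHS = -16/5, RHS = -16/5. Yes, v = u' weakly.

u(x) = x**2 + 2, classical derivative u'(x) = 2*x.
φ(x) = x²(2−x), so φ'(x) = x*(4 - 3*x).
Note φ(0) = φ(2) = 0, so the boundary term u·φ vanishes.
LHS = ∫_0^2 u(x) φ'(x) dx = ∫_0^2 (-3*x^4 + 4*x^3 - 6*x^2 + 8*x) dx. Term by term:
  ∫_0^2 -3*x^4 dx = -96/5;  ∫_0^2 4*x^3 dx = 16;  ∫_0^2 -6*x^2 dx = -16;
  ∫_0^2 8*x dx = 16.
Sum: -96/5 + 16 − 16 + 16 = -16/5.
So LHS = -16/5.
∫_0^2 v(x) φ(x) dx = ∫_0^2 (-2*x^4 + 4*x^3) dx. Term by term:
  ∫_0^2 -2*x^4 dx = -64/5;  ∫_0^2 4*x^3 dx = 16.
Sum: -64/5 + 16 = 16/5.
So RHS = -∫_0^2 v(x) φ(x) dx = -16/5.
LHS = RHS, so the identity holds for this test φ.
Moreover u is smooth here and v(x) = u'(x) = 2*x pointwise, so the identity holds for every test function. Hence v is the weak derivative of u.


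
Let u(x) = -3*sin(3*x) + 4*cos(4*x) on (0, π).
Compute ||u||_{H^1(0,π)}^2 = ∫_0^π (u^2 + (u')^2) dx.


||u||_{H^1(0,π)}^2 = 2448/7 + 181*π

u'(x) = -16*sin(4*x) - 9*cos(3*x).
Expand u² and (u')² and integrate term by term on (0, π), using: for integers n ≥ 1, ∫_0^π sin²(nx) dx = ∫_0^π cos²(nx) dx = π/2; for n ≠ n', ∫_0^π sin(nx)sin(n'x) dx = ∫_0^π cos(nx)cos(n'x) dx = 0; and by product-to-sum, ∫_0^π sin(nx)cos(n'x) dx = ½∫_0^π [sin((n+n')x) + sin((n−n')x)] dx, which is 0 when n+n' is even and 2n/(n²−n'²) when n+n' is odd (it need not vanish on (0, π)).
  u² squared terms: (-3)²·∫sin(3x)² dx = 9·π/2 = 9*π/2;  (4)²·∫cos(4x)² dx = 16·π/2 = 8*π.
  u² cross terms: 2·(-3)·(4)·∫sin(3x)·cos(4x) dx = -24·(-6/7) = 144/7.
  So ∫_0^π u² dx = 9*π/2 + 8*π + 144/7 = 144/7 + 25*π/2.
  (u')² squared terms: (-16)²·∫sin(4x)² dx = 256·π/2 = 128*π;  (-9)²·∫cos(3x)² dx = 81·π/2 = 81*π/2.
  (u')² cross terms: 2·(-16)·(-9)·∫sin(4x)·cos(3x) dx = 288·(8/7) = 2304/7.
  So ∫_0^π (u')² dx = 128*π + 81*π/2 + 2304/7 = 2304/7 + 337*π/2.
||u||_{H^1}^2 = (144/7 + 25*π/2) + (2304/7 + 337*π/2) = 2448/7 + 181*π.


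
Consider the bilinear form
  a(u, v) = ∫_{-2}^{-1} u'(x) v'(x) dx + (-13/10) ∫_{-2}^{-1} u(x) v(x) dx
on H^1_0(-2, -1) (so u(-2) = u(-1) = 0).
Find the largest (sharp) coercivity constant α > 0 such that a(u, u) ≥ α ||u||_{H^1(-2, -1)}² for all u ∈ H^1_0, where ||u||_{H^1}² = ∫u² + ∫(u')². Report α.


α = (-13/10 + π^2)/(1 + π^2)

Coercivity of a(·,·) on H^1_0(-2, -1) means a(u, u) ≥ α ||u||_{H^1}² for every u ∈ H^1_0.
The interval has length L = 1, and Poincaré/coercivity depend only on L. Here a(u, u) = ∫(u')² + (-13/10)·∫u².
Here c = -13/10 < 0 with |c| < (π/L)² = π^2, so coercivity still holds. The condition a(u,u) ≥ α||u||_{H^1}² reads (1−α)∫(u')² ≥ (α−c)∫u². Any admissible α is ≤ 1 (rapidly oscillating u have ∫u²/∫(u')² → 0), and α = 1 would force 0 ≥ (1−c)∫u², impossible since c < 1; so 1−α > 0. By the sharp Poincaré inequality on H^1_0 of an interval of length L, ∫(u')² ≥ (π/L)²∫u² with equality for the first sine mode sin(π(x−x₀)/L) (x₀ the left endpoint), so the inequality holds for all u iff (1−α)(π/L)² ≥ α − c, i.e. α ≤ ((π/L)² + c)/((π/L)² + 1) = (1 + c(L/π)²)/(1 + (L/π)²). (Direct route, valid since c ≤ 0: Poincaré gives c∫u² ≥ c(L/π)²∫(u')², so a(u,u) ≥ (1 + c(L/π)²)∫(u')², while ||u||_{H^1}² ≤ (1 + (L/π)²)∫(u')²; dividing yields the same α.) With (π/L)² = π^2 and c = -13/10, the largest admissible constant is α = ((π/L)² + c)/((π/L)² + 1).
Simplifying, α = (-13/10 + π^2)/(1 + π^2).


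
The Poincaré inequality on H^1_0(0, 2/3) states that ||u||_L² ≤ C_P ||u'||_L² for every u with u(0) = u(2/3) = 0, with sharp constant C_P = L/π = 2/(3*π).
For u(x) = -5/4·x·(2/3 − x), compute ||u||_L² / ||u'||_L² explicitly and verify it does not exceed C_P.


||u||_L² / ||u'||_L² = sqrt(10)/15 < C_P = 2/(3*π).

u(x) = -5/4·x·(2/3 − x), so u'(x) = 5*x/2 - 5/6.
u(x) = -5/4·x·(2/3 − x) vanishes at x = 0 and x = 2/3, so u ∈ H^1_0(0, 2/3). Differentiate via the product rule and integrate the resulting polynomials term by term.
  ∫_0^2/3 u² dx = ∫_0^2/3 (25*x^4/16 - 25*x^3/12 + 25*x^2/36) dx. Term by term:
    ∫_0^2/3 25*x^4/16 dx = 10/243;  ∫_0^2/3 -25*x^3/12 dx = -25/243;  ∫_0^2/3 25*x^2/36 dx = 50/729.
  Sum: 10/243 − 25/243 + 50/729 = 5/729.
  ∫_0^2/3 (u')² dx = ∫_0^2/3 (25*x^2/4 - 25*x/6 + 25/36) dx. Term by term:
    ∫_0^2/3 25*x^2/4 dx = 50/81;  ∫_0^2/3 -25*x/6 dx = -25/27;  ∫_0^2/3 25/36 dx = 25/54.
  Sum: 50/81 − 25/27 + 25/54 = 25/162.
∫_0^2/3 u² dx = 5/729, so ||u||_L² = sqrt(5)/27.
∫_0^2/3 (u')² dx = 25/162, so ||u'||_L² = 5*sqrt(2)/18.
Ratio ||u||_L² / ||u'||_L² = sqrt(10)/15.
Sharp Poincaré constant on H^1_0(0, 2/3) is C_P = L/π = 2/(3*π), achieved by sin(3*π/2·x).
A polynomial bump cannot attain the sharp Poincaré constant (only the first sine eigenfunction does), so the ratio is strictly less than C_P, consistent with ||u||_L² ≤ C_P ||u'||_L².


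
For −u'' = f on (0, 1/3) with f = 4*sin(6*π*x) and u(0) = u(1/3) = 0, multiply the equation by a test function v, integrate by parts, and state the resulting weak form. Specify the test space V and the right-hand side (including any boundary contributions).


V = H^1_0(0, 1/3) (so v(0) = v(1/3) = 0); weak form: ∫_0^1/3 u'v' dx = ∫_0^1/3 (4*sin(6*π*x)) v dx for all v ∈ V.

Multiply both sides by a test function v and integrate from 0 to 1/3:
  ∫_0^1/3 −u''(x) v(x) dx = ∫_0^1/3 f(x) v(x) dx.
Integrate the LHS by parts once:
  ∫_0^1/3 −u'' v dx = −[u'(x) v(x)]_0^1/3 + ∫_0^1/3 u'(x) v'(x) dx.
Thus ∫_0^1/3 u'(x) v'(x) dx = ∫_0^1/3 f(x) v(x) dx + [u'(x) v(x)]_0^1/3.
Choose V so that boundary terms are either known or forced to vanish.
u is Dirichlet: u(0) = u(1/3) = 0. Let V = H^1_0(0, 1/3); then v(0) = v(1/3) = 0, and [u' v]_0^1/3 = 0.
Weak formulation: find u (satisfying any essential BC) such that ∫_0^1/3 u'(x) v'(x) dx = ∫_0^1/3 f v dx for all v ∈ V.
Substituting f(x) = 4*sin(6*π*x), the right-hand side is ∫_0^1/3 (4*sin(6*π*x)) v dx.


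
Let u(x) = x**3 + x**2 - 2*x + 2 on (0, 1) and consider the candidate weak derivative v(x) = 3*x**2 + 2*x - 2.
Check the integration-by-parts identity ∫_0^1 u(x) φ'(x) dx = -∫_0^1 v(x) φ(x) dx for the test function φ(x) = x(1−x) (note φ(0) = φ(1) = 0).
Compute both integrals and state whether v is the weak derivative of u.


LHS = 1/60, RHS = 1/60. Yes, v = u' weakly.

u(x) = x**3 + x**2 - 2*x + 2, classical derivative u'(x) = 3*x**2 + 2*x - 2.
φ(x) = x(1−x), so φ'(x) = 1 - 2*x.
Note φ(0) = φ(1) = 0, so the boundary term u·φ vanishes.
LHS = ∫_0^1 u(x) φ'(x) dx = ∫_0^1 (-2*x^4 - x^3 + 5*x^2 - 6*x + 2) dx. Term by term:
  ∫_0^1 -2*x^4 dx = -2/5;  ∫_0^1 -x^3 dx = -1/4;  ∫_0^1 5*x^2 dx = 5/3;
  ∫_0^1 -6*x dx = -3;  ∫_0^1 2 dx = 2.
Sum: -2/5 − 1/4 + 5/3 − 3 + 2 = 1/60.
So LHS = 1/60.
∫_0^1 v(x) φ(x) dx = ∫_0^1 (-3*x^4 + x^3 + 4*x^2 - 2*x) dx. Term by term:
  ∫_0^1 -3*x^4 dx = -3/5;  ∫_0^1 x^3 dx = 1/4;  ∫_0^1 4*x^2 dx = 4/3;
  ∫_0^1 -2*x dx = -1.
Sum: -3/5 + 1/4 + 4/3 − 1 = -1/60.
So RHS = -∫_0^1 v(x) φ(x) dx = 1/60.
LHS = RHS, so the identity holds for this test φ.
Moreover u is smooth here and v(x) = u'(x) = 3*x**2 + 2*x - 2 pointwise, so the identity holds for every test function. Hence v is the weak derivative of u.


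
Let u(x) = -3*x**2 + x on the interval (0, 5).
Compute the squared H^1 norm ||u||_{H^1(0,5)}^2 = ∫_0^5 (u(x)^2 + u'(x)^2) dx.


||u||_{H^1}^2 = 36505/6

The H^1 norm (squared) on an interval (0, L) is
  ||u||_{H^1}^2 = ∫_0^L u(x)^2 dx + ∫_0^L u'(x)^2 dx.
Compute u'(x) = 1 - 6*x.
Then u(x)^2 = 9*x**4 - 6*x**3 + x**2 and u'(x)^2 = 36*x**2 - 12*x + 1.
Integrate each monomial from 0 to 5 using ∫_0^5 c·x^n dx = c·5^(n+1)/(n+1):
  ∫_0^5 u(x)^2 dx = ∫_0^5 (9*x^4 - 6*x^3 + x^2) dx. Term by term:
    ∫_0^5 9*x^4 dx = 5625;  ∫_0^5 -6*x^3 dx = -1875/2;  ∫_0^5 x^2 dx = 125/3.
  Sum: 5625 − 1875/2 + 125/3 = 28375/6.
  ∫_0^5 u'(x)^2 dx = ∫_0^5 (36*x^2 - 12*x + 1) dx. Term by term:
    ∫_0^5 36*x^2 dx = 1500;  ∫_0^5 -12*x dx = -150;  ∫_0^5 1 dx = 5.
  Sum: 1500 − 150 + 5 = 1355.
Adding: ||u||_{H^1}^2 = 28375/6 + 1355 = 36505/6.


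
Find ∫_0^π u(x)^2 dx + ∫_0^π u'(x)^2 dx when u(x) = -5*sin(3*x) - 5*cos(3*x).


||u||_{H^1(0,π)}^2 = 250*π

u'(x) = 15*sin(3*x) - 15*cos(3*x).
Expand u² and (u')² and integrate term by term on (0, π), using: for integers n ≥ 1, ∫_0^π sin²(nx) dx = ∫_0^π cos²(nx) dx = π/2; for n ≠ n', ∫_0^π sin(nx)sin(n'x) dx = ∫_0^π cos(nx)cos(n'x) dx = 0; and by product-to-sum, ∫_0^π sin(nx)cos(n'x) dx = ½∫_0^π [sin((n+n')x) + sin((n−n')x)] dx, which is 0 when n+n' is even and 2n/(n²−n'²) when n+n' is odd (it need not vanish on (0, π)).
  u² squared terms: (-5)²·∫cos(3x)² dx = 25·π/2 = 25*π/2;  (-5)²·∫sin(3x)² dx = 25·π/2 = 25*π/2.
  u² cross terms: 2·(-5)·(-5)·∫cos(3x)·sin(3x) dx = 50·(0) = 0.
  So ∫_0^π u² dx = 25*π/2 + 25*π/2 + 0 = 25*π.
  (u')² squared terms: (-15)²·∫cos(3x)² dx = 225·π/2 = 225*π/2;  (15)²·∫sin(3x)² dx = 225·π/2 = 225*π/2.
  (u')² cross terms: 2·(-15)·(15)·∫cos(3x)·sin(3x) dx = -450·(0) = 0.
  So ∫_0^π (u')² dx = 225*π/2 + 225*π/2 + 0 = 225*π.
||u||_{H^1}^2 = (25*π) + (225*π) = 250*π.


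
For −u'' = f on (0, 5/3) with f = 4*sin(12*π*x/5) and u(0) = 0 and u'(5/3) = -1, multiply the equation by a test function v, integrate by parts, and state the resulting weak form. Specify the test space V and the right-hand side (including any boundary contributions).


V = {v ∈ H^1(0, 5/3) : v(0) = 0} (test functions vanish at x = 0 where u is specified); weak form: ∫_0^5/3 u'v' dx = ∫_0^5/3 (4*sin(12*π*x/5)) v dx − v(5/3) for all v ∈ V.

Multiply both sides by a test function v and integrate from 0 to 5/3:
  ∫_0^5/3 −u''(x) v(x) dx = ∫_0^5/3 f(x) v(x) dx.
Integrate the LHS by parts once:
  ∫_0^5/3 −u'' v dx = −[u'(x) v(x)]_0^5/3 + ∫_0^5/3 u'(x) v'(x) dx.
Thus ∫_0^5/3 u'(x) v'(x) dx = ∫_0^5/3 f(x) v(x) dx + [u'(x) v(x)]_0^5/3.
Choose V so that boundary terms are either known or forced to vanish.
Mixed BC: u(0) = 0 (Dirichlet) and u'(5/3) = -1 (Neumann). Define V = {v ∈ H^1(0, 5/3) : v(0) = 0}. Then [u' v]_0^5/3 = u'(5/3)·v(5/3) − u'(0)·0 = − v(5/3).
Weak formulation: find u (satisfying any essential BC) such that ∫_0^5/3 u'(x) v'(x) dx = ∫_0^5/3 f v dx − v(5/3) for all v ∈ V (Dirichlet at 0 absorbed into V; Neumann datum at x = 5/3 contributes the boundary term).
Substituting f(x) = 4*sin(12*π*x/5), the right-hand side is ∫_0^5/3 (4*sin(12*π*x/5)) v dx − v(5/3).


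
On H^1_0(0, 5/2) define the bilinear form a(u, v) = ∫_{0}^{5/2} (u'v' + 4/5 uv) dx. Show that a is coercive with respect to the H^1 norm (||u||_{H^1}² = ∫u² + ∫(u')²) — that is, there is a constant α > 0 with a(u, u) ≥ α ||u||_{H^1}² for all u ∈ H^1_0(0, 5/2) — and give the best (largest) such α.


α = 4*(5 + π^2)/(25 + 4*π^2)

Coercivity of a(·,·) on H^1_0(0, 5/2) means a(u, u) ≥ α ||u||_{H^1}² for every u ∈ H^1_0.
The interval has length L = 5/2, and Poincaré/coercivity depend only on L. Here a(u, u) = ∫(u')² + (4/5)·∫u².
Here 0 < c = 4/5 < 1. The condition a(u,u) ≥ α||u||_{H^1}² reads (1−α)∫(u')² ≥ (α−c)∫u². Any admissible α is ≤ 1 (rapidly oscillating u have ∫u²/∫(u')² → 0), and α = 1 would force 0 ≥ (1−c)∫u², impossible since c < 1; so 1−α > 0. By the sharp Poincaré inequality on H^1_0 of an interval of length L, ∫(u')² ≥ (π/L)²∫u² with equality for the first sine mode sin(π(x−x₀)/L) (x₀ the left endpoint), so the inequality holds for all u iff (1−α)(π/L)² ≥ α − c, i.e. α ≤ ((π/L)² + c)/((π/L)² + 1) = (1 + c(L/π)²)/(1 + (L/π)²). With (π/L)² = 4*π^2/25 and c = 4/5, the largest admissible constant is α = ((π/L)² + c)/((π/L)² + 1).
Simplifying, α = 4*(5 + π^2)/(25 + 4*π^2).


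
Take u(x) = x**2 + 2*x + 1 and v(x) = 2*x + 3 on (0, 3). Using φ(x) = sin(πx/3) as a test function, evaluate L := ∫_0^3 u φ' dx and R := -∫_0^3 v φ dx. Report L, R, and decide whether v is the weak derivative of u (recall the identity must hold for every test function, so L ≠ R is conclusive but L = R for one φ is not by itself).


LHS = -30/π, RHS = -36/π. No, v is not the weak derivative of u.

u(x) = x**2 + 2*x + 1, classical derivative u'(x) = 2*x + 2.
φ(x) = sin(πx/3), so φ'(x) = π*cos(π*x/3)/3.
Note φ(0) = φ(3) = 0, so the boundary term u·φ vanishes.
LHS = ∫_0^3 u(x) φ'(x) dx = ∫_0^3 (π*x^2*cos(π*x/3)/3 + 2*π*x*cos(π*x/3)/3 + π*cos(π*x/3)/3) dx. Term by term:
  ∫_0^3 π*cos(π*x/3)/3 dx = 0;  ∫_0^3 π*x^2*cos(π*x/3)/3 dx = -18/π;  ∫_0^3 2*π*x*cos(π*x/3)/3 dx = -12/π.
Sum: 0 − 18/π − 12/π = -30/π.
So LHS = -30/π.
∫_0^3 v(x) φ(x) dx = ∫_0^3 (2*x*sin(π*x/3) + 3*sin(π*x/3)) dx. Term by term:
  ∫_0^3 3*sin(π*x/3) dx = 18/π;  ∫_0^3 2*x*sin(π*x/3) dx = 18/π.
Sum: 18/π + 18/π = 36/π.
So RHS = -∫_0^3 v(x) φ(x) dx = -36/π.
LHS − RHS = 6/π ≠ 0, so the identity fails.
(For a valid weak derivative the identity must hold for EVERY test function, in particular this one. The failure shows v is NOT the weak derivative of u.)
Correct weak derivative would be u'(x) = 2*x + 2.


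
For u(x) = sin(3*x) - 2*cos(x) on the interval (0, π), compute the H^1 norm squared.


||u||_{H^1(0,π)}^2 = 9*π

u'(x) = 2*sin(x) + 3*cos(3*x).
Expand u² and (u')² and integrate term by term on (0, π), using: for integers n ≥ 1, ∫_0^π sin²(nx) dx = ∫_0^π cos²(nx) dx = π/2; for n ≠ n', ∫_0^π sin(nx)sin(n'x) dx = ∫_0^π cos(nx)cos(n'x) dx = 0; and by product-to-sum, ∫_0^π sin(nx)cos(n'x) dx = ½∫_0^π [sin((n+n')x) + sin((n−n')x)] dx, which is 0 when n+n' is even and 2n/(n²−n'²) when n+n' is odd (it need not vanish on (0, π)).
  u² squared terms: (-2)²·∫cos(x)² dx = 4·π/2 = 2*π;  (1)²·∫sin(3x)² dx = 1·π/2 = π/2.
  u² cross terms: 2·(-2)·(1)·∫cos(x)·sin(3x) dx = -4·(0) = 0.
  So ∫_0^π u² dx = 2*π + π/2 + 0 = 5*π/2.
  (u')² squared terms: (2)²·∫sin(x)² dx = 4·π/2 = 2*π;  (3)²·∫cos(3x)² dx = 9·π/2 = 9*π/2.
  (u')² cross terms: 2·(2)·(3)·∫sin(x)·cos(3x) dx = 12·(0) = 0.
  So ∫_0^π (u')² dx = 2*π + 9*π/2 + 0 = 13*π/2.
||u||_{H^1}^2 = (5*π/2) + (13*π/2) = 9*π.


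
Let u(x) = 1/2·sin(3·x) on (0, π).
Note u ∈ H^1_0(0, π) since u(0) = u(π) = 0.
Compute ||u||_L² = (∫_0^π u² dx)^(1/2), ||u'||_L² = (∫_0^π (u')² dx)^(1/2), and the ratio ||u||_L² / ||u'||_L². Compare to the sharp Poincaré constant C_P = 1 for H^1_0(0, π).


||u||_L² / ||u'||_L² = 1/3 < C_P = 1.

u(x) = 1/2·sin(3·x), so u'(x) = 3*cos(3*x)/2.
Writing u(x) = A·sin(kπx/L) with A = 1/2 and k = 3, use ∫_0^L sin²(kπx/L) dx = L/2 and ∫_0^L cos²(kπx/L) dx = L/2.
u² = 1/4·sin²(3·x) and (u')² = 9/4·cos²(3·x), and each of sin², cos² integrates to L/2 = π/2 over (0, π).
∫_0^π u² dx = π/8, so ||u||_L² = sqrt(2)*sqrt(π)/4.
∫_0^π (u')² dx = 9*π/8, so ||u'||_L² = 3*sqrt(2)*sqrt(π)/4.
Ratio ||u||_L² / ||u'||_L² = 1/3.
Sharp Poincaré constant on H^1_0(0, π) is C_P = L/π = 1, achieved by sin(x).
This is the k = 3 harmonic; the ratio L/(kπ) is strictly less than C_P = L/π, consistent with the sharp inequality ||u||_L² ≤ C_P ||u'||_L².


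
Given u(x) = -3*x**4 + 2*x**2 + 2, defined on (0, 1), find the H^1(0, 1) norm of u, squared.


||u||_{H^1}^2 = 387/35

The H^1 norm (squared) on an interval (0, L) is
  ||u||_{H^1}^2 = ∫_0^L u(x)^2 dx + ∫_0^L u'(x)^2 dx.
Compute u'(x) = -12*x**3 + 4*x.
Then u(x)^2 = 9*x**8 - 12*x**6 - 8*x**4 + 8*x**2 + 4 and u'(x)^2 = 144*x**6 - 96*x**4 + 16*x**2.
Integrate each monomial from 0 to 1 using ∫_0^1 c·x^n dx = c·1^(n+1)/(n+1):
  ∫_0^1 u(x)^2 dx = ∫_0^1 (9*x^8 - 12*x^6 - 8*x^4 + 8*x^2 + 4) dx. Term by term:
    ∫_0^1 9*x^8 dx = 1;  ∫_0^1 -12*x^6 dx = -12/7;  ∫_0^1 -8*x^4 dx = -8/5;
    ∫_0^1 8*x^2 dx = 8/3;  ∫_0^1 4 dx = 4.
  Sum: 1 − 12/7 − 8/5 + 8/3 + 4 = 457/105.
  ∫_0^1 u'(x)^2 dx = ∫_0^1 (144*x^6 - 96*x^4 + 16*x^2) dx. Term by term:
    ∫_0^1 144*x^6 dx = 144/7;  ∫_0^1 -96*x^4 dx = -96/5;  ∫_0^1 16*x^2 dx = 16/3.
  Sum: 144/7 − 96/5 + 16/3 = 704/105.
Adding: ||u||_{H^1}^2 = 457/105 + 704/105 = 387/35.


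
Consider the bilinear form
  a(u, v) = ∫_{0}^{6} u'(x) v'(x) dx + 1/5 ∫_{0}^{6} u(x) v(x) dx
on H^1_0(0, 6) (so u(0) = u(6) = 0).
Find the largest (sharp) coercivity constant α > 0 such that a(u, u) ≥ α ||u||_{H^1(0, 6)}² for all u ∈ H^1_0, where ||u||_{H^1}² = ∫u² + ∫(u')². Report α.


α = (36/5 + π^2)/(π^2 + 36)

Coercivity of a(·,·) on H^1_0(0, 6) means a(u, u) ≥ α ||u||_{H^1}² for every u ∈ H^1_0.
The interval has length L = 6, and Poincaré/coercivity depend only on L. Here a(u, u) = ∫(u')² + (1/5)·∫u².
Here 0 < c = 1/5 < 1. The condition a(u,u) ≥ α||u||_{H^1}² reads (1−α)∫(u')² ≥ (α−c)∫u². Any admissible α is ≤ 1 (rapidly oscillating u have ∫u²/∫(u')² → 0), and α = 1 would force 0 ≥ (1−c)∫u², impossible since c < 1; so 1−α > 0. By the sharp Poincaré inequality on H^1_0 of an interval of length L, ∫(u')² ≥ (π/L)²∫u² with equality for the first sine mode sin(π(x−x₀)/L) (x₀ the left endpoint), so the inequality holds for all u iff (1−α)(π/L)² ≥ α − c, i.e. α ≤ ((π/L)² + c)/((π/L)² + 1) = (1 + c(L/π)²)/(1 + (L/π)²). With (π/L)² = π^2/36 and c = 1/5, the largest admissible constant is α = ((π/L)² + c)/((π/L)² + 1).
Simplifying, α = (36/5 + π^2)/(π^2 + 36).


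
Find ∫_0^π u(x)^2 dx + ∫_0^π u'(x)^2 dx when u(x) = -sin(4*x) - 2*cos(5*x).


||u||_{H^1(0,π)}^2 = -832/9 + 121*π/2

u'(x) = 10*sin(5*x) - 4*cos(4*x).
Expand u² and (u')² and integrate term by term on (0, π), using: for integers n ≥ 1, ∫_0^π sin²(nx) dx = ∫_0^π cos²(nx) dx = π/2; for n ≠ n', ∫_0^π sin(nx)sin(n'x) dx = ∫_0^π cos(nx)cos(n'x) dx = 0; and by product-to-sum, ∫_0^π sin(nx)cos(n'x) dx = ½∫_0^π [sin((n+n')x) + sin((n−n')x)] dx, which is 0 when n+n' is even and 2n/(n²−n'²) when n+n' is odd (it need not vanish on (0, π)).
  u² squared terms: (-1)²·∫sin(4x)² dx = 1·π/2 = π/2;  (-2)²·∫cos(5x)² dx = 4·π/2 = 2*π.
  u² cross terms: 2·(-1)·(-2)·∫sin(4x)·cos(5x) dx = 4·(-8/9) = -32/9.
  So ∫_0^π u² dx = π/2 + 2*π − 32/9 = -32/9 + 5*π/2.
  (u')² squared terms: (-4)²·∫cos(4x)² dx = 16·π/2 = 8*π;  (10)²·∫sin(5x)² dx = 100·π/2 = 50*π.
  (u')² cross terms: 2·(-4)·(10)·∫cos(4x)·sin(5x) dx = -80·(10/9) = -800/9.
  So ∫_0^π (u')² dx = 8*π + 50*π − 800/9 = -800/9 + 58*π.
||u||_{H^1}^2 = (-32/9 + 5*π/2) + (-800/9 + 58*π) = -832/9 + 121*π/2.


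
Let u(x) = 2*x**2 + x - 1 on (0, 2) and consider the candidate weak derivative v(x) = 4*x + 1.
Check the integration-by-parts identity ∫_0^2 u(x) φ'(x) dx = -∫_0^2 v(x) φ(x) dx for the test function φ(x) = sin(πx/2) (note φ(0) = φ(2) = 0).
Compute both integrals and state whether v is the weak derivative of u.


LHS = -20/π, RHS = -20/π. Yes, v = u' weakly.

u(x) = 2*x**2 + x - 1, classical derivative u'(x) = 4*x + 1.
φ(x) = sin(πx/2), so φ'(x) = π*cos(π*x/2)/2.
Note φ(0) = φ(2) = 0, so the boundary term u·φ vanishes.
LHS = ∫_0^2 u(x) φ'(x) dx = ∫_0^2 (π*x^2*cos(π*x/2) + π*x*cos(π*x/2)/2 - π*cos(π*x/2)/2) dx. Term by term:
  ∫_0^2 -π*cos(π*x/2)/2 dx = 0;  ∫_0^2 π*x^2*cos(π*x/2) dx = -16/π;  ∫_0^2 π*x*cos(π*x/2)/2 dx = -4/π.
Sum: 0 − 16/π − 4/π = -20/π.
So LHS = -20/π.
∫_0^2 v(x) φ(x) dx = ∫_0^2 (4*x*sin(π*x/2) + sin(π*x/2)) dx. Term by term:
  ∫_0^2 4*x*sin(π*x/2) dx = 16/π;  ∫_0^2 sin(π*x/2) dx = 4/π.
Sum: 16/π + 4/π = 20/π.
So RHS = -∫_0^2 v(x) φ(x) dx = -20/π.
LHS = RHS, so the identity holds for this test φ.
Moreover u is smooth here and v(x) = u'(x) = 4*x + 1 pointwise, so the identity holds for every test function. Hence v is the weak derivative of u.


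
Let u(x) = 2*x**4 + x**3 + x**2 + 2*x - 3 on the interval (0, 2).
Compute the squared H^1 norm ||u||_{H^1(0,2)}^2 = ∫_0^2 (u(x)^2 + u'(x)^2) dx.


||u||_{H^1}^2 = 843214/315

The H^1 norm (squared) on an interval (0, L) is
  ||u||_{H^1}^2 = ∫_0^L u(x)^2 dx + ∫_0^L u'(x)^2 dx.
Compute u'(x) = 8*x**3 + 3*x**2 + 2*x + 2.
Then u(x)^2 = 4*x**8 + 4*x**7 + 5*x**6 + 10*x**5 - 7*x**4 - 2*x**3 - 2*x**2 - 12*x + 9 and u'(x)^2 = 64*x**6 + 48*x**5 + 41*x**4 + 44*x**3 + 16*x**2 + 8*x + 4.
Integrate each monomial from 0 to 2 using ∫_0^2 c·x^n dx = c·2^(n+1)/(n+1):
  ∫_0^2 u(x)^2 dx = ∫_0^2 (4*x^8 + 4*x^7 + 5*x^6 + 10*x^5 - 7*x^4 - 2*x^3 - 2*x^2 - 12*x + 9) dx. Term by term:
    ∫_0^2 4*x^8 dx = 2048/9;  ∫_0^2 4*x^7 dx = 128;  ∫_0^2 5*x^6 dx = 640/7;
    ∫_0^2 10*x^5 dx = 320/3;  ∫_0^2 -7*x^4 dx = -224/5;  ∫_0^2 -2*x^3 dx = -8;
    ∫_0^2 -2*x^2 dx = -16/3;  ∫_0^2 -12*x dx = -24;  ∫_0^2 9 dx = 18.
  Sum: 2048/9 + 128 + 640/7 + 320/3 − 224/5 − 8 − 16/3 − 24 + 18 = 154198/315.
  ∫_0^2 u'(x)^2 dx = ∫_0^2 (64*x^6 + 48*x^5 + 41*x^4 + 44*x^3 + 16*x^2 + 8*x + 4) dx. Term by term:
    ∫_0^2 64*x^6 dx = 8192/7;  ∫_0^2 48*x^5 dx = 512;  ∫_0^2 41*x^4 dx = 1312/5;
    ∫_0^2 44*x^3 dx = 176;  ∫_0^2 16*x^2 dx = 128/3;  ∫_0^2 8*x dx = 16;
    ∫_0^2 4 dx = 8.
  Sum: 8192/7 + 512 + 1312/5 + 176 + 128/3 + 16 + 8 = 229672/105.
Adding: ||u||_{H^1}^2 = 154198/315 + 229672/105 = 843214/315.
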